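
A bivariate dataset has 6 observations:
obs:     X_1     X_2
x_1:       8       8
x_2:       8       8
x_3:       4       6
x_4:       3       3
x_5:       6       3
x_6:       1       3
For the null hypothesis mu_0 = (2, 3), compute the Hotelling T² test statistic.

Step 1 — sample mean vector:
  mean(X_1) = (8 + 8 + 4 + 3 + 6 + 1) / 6 = 30/6 = 5
  mean(X_2) = (8 + 8 + 6 + 3 + 3 + 3) / 6 = 31/6 = 5.1667
  x̄ = (5, 5.1667),  deviation x̄ - mu_0 = (5, 5.1667) - (2, 3) = (3, 2.1667).

Step 2 — sample covariance matrix, S[i,j] = (1/(n-1)) · Σ_k (x_{k,i} - mean_i) · (x_{k,j} - mean_j), divisor n-1 = 5:
  S[X_1,X_1] = ((3)·(3) + (3)·(3) + (-1)·(-1) + (-2)·(-2) + (1)·(1) + (-4)·(-4)) / 5 = 40/5 = 8
  S[X_1,X_2] = ((3)·(2.8333) + (3)·(2.8333) + (-1)·(0.8333) + (-2)·(-2.1667) + (1)·(-2.1667) + (-4)·(-2.1667)) / 5 = 27/5 = 5.4
  S[X_2,X_2] = ((2.8333)·(2.8333) + (2.8333)·(2.8333) + (0.8333)·(0.8333) + (-2.1667)·(-2.1667) + (-2.1667)·(-2.1667) + (-2.1667)·(-2.1667)) / 5 = 30.8333/5 = 6.1667
  S = [[8, 5.4],
 [5.4, 6.1667]].

Step 3 — invert S. det(S) = 8·6.1667 - (5.4)² = 20.1733.
  S^{-1} = (1/det) · [[d, -b], [-b, a]] = [[0.3057, -0.2677],
 [-0.2677, 0.3966]].

Step 4 — quadratic form (x̄ - mu_0)^T · S^{-1} · (x̄ - mu_0):
  S^{-1} · (x̄ - mu_0) = (0.3371, 0.0562),
  (x̄ - mu_0)^T · [...] = (3)·(0.3371) + (2.1667)·(0.0562) = 1.133.

Step 5 — scale by n: T² = 6 · 1.133 = 6.7978.

T² ≈ 6.7978


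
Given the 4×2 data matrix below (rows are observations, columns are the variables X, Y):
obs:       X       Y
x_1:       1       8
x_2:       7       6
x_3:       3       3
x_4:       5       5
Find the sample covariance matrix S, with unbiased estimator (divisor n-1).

Step 1 — column means:
  mean(X) = (1 + 7 + 3 + 5) / 4 = 16/4 = 4
  mean(Y) = (8 + 6 + 3 + 5) / 4 = 22/4 = 5.5

Step 2 — sample covariance S[i,j] = (1/(n-1)) · Σ_k (x_{k,i} - mean_i) · (x_{k,j} - mean_j), with n-1 = 3.
  S[X,X] = ((-3)·(-3) + (3)·(3) + (-1)·(-1) + (1)·(1)) / 3 = 20/3 = 6.6667
  S[X,Y] = ((-3)·(2.5) + (3)·(0.5) + (-1)·(-2.5) + (1)·(-0.5)) / 3 = -4/3 = -1.3333
  S[Y,Y] = ((2.5)·(2.5) + (0.5)·(0.5) + (-2.5)·(-2.5) + (-0.5)·(-0.5)) / 3 = 13/3 = 4.3333

S is symmetric (S[j,i] = S[i,j]). Assembling:

S = [[6.6667, -1.3333],
 [-1.3333, 4.3333]]


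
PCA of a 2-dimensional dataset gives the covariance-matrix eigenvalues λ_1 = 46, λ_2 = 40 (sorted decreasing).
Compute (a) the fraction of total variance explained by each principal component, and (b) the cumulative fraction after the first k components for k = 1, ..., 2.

Step 1 — total variance = trace(Sigma) = Σ λ_i = 46 + 40 = 86.

Step 2 — fraction explained by component i = λ_i / Σ λ:
  PC1: 46/86 = 0.5349
  PC2: 40/86 = 0.4651

Step 3 — cumulative fraction after k components = (λ_1 + ... + λ_k) / Σ λ:
  k = 1: 46/86 = 0.5349
  k = 2: (46 + 40)/86 = 86/86 = 1

Summary (fraction, with percent):

explained: PC1 0.5349 (53.49%), PC2 0.4651 (46.51%);  cumulative: 0.5349, 1


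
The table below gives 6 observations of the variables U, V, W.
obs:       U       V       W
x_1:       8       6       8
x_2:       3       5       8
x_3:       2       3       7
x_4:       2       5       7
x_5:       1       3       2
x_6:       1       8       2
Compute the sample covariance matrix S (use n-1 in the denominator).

Step 1 — column means:
  mean(U) = (8 + 3 + 2 + 2 + 1 + 1) / 6 = 17/6 = 2.8333
  mean(V) = (6 + 5 + 3 + 5 + 3 + 8) / 6 = 30/6 = 5
  mean(W) = (8 + 8 + 7 + 7 + 2 + 2) / 6 = 34/6 = 5.6667

Step 2 — sample covariance S[i,j] = (1/(n-1)) · Σ_k (x_{k,i} - mean_i) · (x_{k,j} - mean_j), with n-1 = 5.
  S[U,U] = ((5.1667)·(5.1667) + (0.1667)·(0.1667) + (-0.8333)·(-0.8333) + (-0.8333)·(-0.8333) + (-1.8333)·(-1.8333) + (-1.8333)·(-1.8333)) / 5 = 34.8333/5 = 6.9667
  S[U,V] = ((5.1667)·(1) + (0.1667)·(0) + (-0.8333)·(-2) + (-0.8333)·(0) + (-1.8333)·(-2) + (-1.8333)·(3)) / 5 = 5/5 = 1
  S[U,W] = ((5.1667)·(2.3333) + (0.1667)·(2.3333) + (-0.8333)·(1.3333) + (-0.8333)·(1.3333) + (-1.8333)·(-3.6667) + (-1.8333)·(-3.6667)) / 5 = 23.6667/5 = 4.7333
  S[V,V] = ((1)·(1) + (0)·(0) + (-2)·(-2) + (0)·(0) + (-2)·(-2) + (3)·(3)) / 5 = 18/5 = 3.6
  S[V,W] = ((1)·(2.3333) + (0)·(2.3333) + (-2)·(1.3333) + (0)·(1.3333) + (-2)·(-3.6667) + (3)·(-3.6667)) / 5 = -4/5 = -0.8
  S[W,W] = ((2.3333)·(2.3333) + (2.3333)·(2.3333) + (1.3333)·(1.3333) + (1.3333)·(1.3333) + (-3.6667)·(-3.6667) + (-3.6667)·(-3.6667)) / 5 = 41.3333/5 = 8.2667

S is symmetric (S[j,i] = S[i,j]). Assembling:

S = [[6.9667, 1, 4.7333],
 [1, 3.6, -0.8],
 [4.7333, -0.8, 8.2667]]


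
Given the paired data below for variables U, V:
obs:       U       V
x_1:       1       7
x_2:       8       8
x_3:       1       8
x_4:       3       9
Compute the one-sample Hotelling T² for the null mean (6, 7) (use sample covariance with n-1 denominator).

Step 1 — sample mean vector:
  mean(U) = (1 + 8 + 1 + 3) / 4 = 13/4 = 3.25
  mean(V) = (7 + 8 + 8 + 9) / 4 = 32/4 = 8
  x̄ = (3.25, 8),  deviation x̄ - mu_0 = (3.25, 8) - (6, 7) = (-2.75, 1).

Step 2 — sample covariance matrix, S[i,j] = (1/(n-1)) · Σ_k (x_{k,i} - mean_i) · (x_{k,j} - mean_j), divisor n-1 = 3:
  S[U,U] = ((-2.25)·(-2.25) + (4.75)·(4.75) + (-2.25)·(-2.25) + (-0.25)·(-0.25)) / 3 = 32.75/3 = 10.9167
  S[U,V] = ((-2.25)·(-1) + (4.75)·(0) + (-2.25)·(0) + (-0.25)·(1)) / 3 = 2/3 = 0.6667
  S[V,V] = ((-1)·(-1) + (0)·(0) + (0)·(0) + (1)·(1)) / 3 = 2/3 = 0.6667
  S = [[10.9167, 0.6667],
 [0.6667, 0.6667]].

Step 3 — invert S. det(S) = 10.9167·0.6667 - (0.6667)² = 6.8333.
  S^{-1} = (1/det) · [[d, -b], [-b, a]] = [[0.0976, -0.0976],
 [-0.0976, 1.5976]].

Step 4 — quadratic form (x̄ - mu_0)^T · S^{-1} · (x̄ - mu_0):
  S^{-1} · (x̄ - mu_0) = (-0.3659, 1.8659),
  (x̄ - mu_0)^T · [...] = (-2.75)·(-0.3659) + (1)·(1.8659) = 2.872.

Step 5 — scale by n: T² = 4 · 2.872 = 11.4878.

T² ≈ 11.4878


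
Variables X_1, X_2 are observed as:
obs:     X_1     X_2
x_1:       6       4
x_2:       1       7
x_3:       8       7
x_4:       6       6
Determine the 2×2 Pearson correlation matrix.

Step 1 — column means:
  mean(X_1) = (6 + 1 + 8 + 6) / 4 = 21/4 = 5.25
  mean(X_2) = (4 + 7 + 7 + 6) / 4 = 24/4 = 6

Step 2 — sample variances and covariances s[i,j] = (1/(n-1)) · Σ_k (x_{k,i} - mean_i) · (x_{k,j} - mean_j), with n-1 = 3:
  s[X_1,X_1] = ((0.75)·(0.75) + (-4.25)·(-4.25) + (2.75)·(2.75) + (0.75)·(0.75)) / 3 = 26.75/3 = 8.9167
  s[X_1,X_2] = ((0.75)·(-2) + (-4.25)·(1) + (2.75)·(1) + (0.75)·(0)) / 3 = -3/3 = -1
  s[X_2,X_2] = ((-2)·(-2) + (1)·(1) + (1)·(1) + (0)·(0)) / 3 = 6/3 = 2
  Sample standard deviations s_i = √(s[i,i]):
  s(X_1) = √(8.9167) = 2.9861
  s(X_2) = √(2) = 1.4142

Step 3 — r_{ij} = s_{ij} / (s_i · s_j):
  r[X_1,X_1] = 1 (diagonal).
  r[X_1,X_2] = -1 / (2.9861 · 1.4142) = -1 / 4.223 = -0.2368
  r[X_2,X_2] = 1 (diagonal).

R is symmetric with unit diagonal. Assembling:

R = [[1, -0.2368],
 [-0.2368, 1]]


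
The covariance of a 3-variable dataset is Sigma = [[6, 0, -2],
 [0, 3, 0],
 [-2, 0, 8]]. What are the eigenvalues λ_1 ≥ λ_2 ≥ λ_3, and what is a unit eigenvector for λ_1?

Step 1 — characteristic polynomial p(λ) = det(λI - Sigma) = λ³ - tr·λ² + c_1·λ - det, where tr = trace, c_1 = sum of the principal 2×2 minors, det = det(Sigma):
  tr = 6 + 3 + 8 = 17,
  c_1 = (6·3 - (0)²) + (6·8 - (-2)²) + (3·8 - (0)²) = 18 + 44 + 24 = 86,
  det = 6·(3·8 - (0)²) - (0)·((0)·8 - (0)·(-2)) + (-2)·((0)·(0) - 3·(-2)) = 6·(24) - (0)·(0) + (-2)·(6) = 132.
  So p(λ) = λ³ - 17λ² + 86λ - 132.
Step 2 — look for an integer root (rational root theorem: any rational root is an integer divisor of 132). Testing λ = 3:
  p(3) = 27 - 153 + 258 - 132 = 0  ✓
  Dividing out (λ - 3): p(λ) = (λ - 3)(λ² - 14λ + 44).
Step 3 — remaining eigenvalues from the quadratic λ² - 14λ + 44 = 0:
  Δ = 14² - 4·44 = 196 - 176 = 20,  λ = (14 ± √20)/2 = (14 ± 4.4721)/2 ≈ 9.2361 or 4.7639.
  Sorted: λ_1 = 9.2361,  λ_2 = 4.7639,  λ_3 = 3  (check: sum = 17 = tr ✓).

Step 4 — unit eigenvector for λ_1 ≈ 9.2361: v spans the null space of (Sigma - λ_1 I), whose rows are
  r_1 = (-3.2361, 0, -2),  r_2 = (0, -6.2361, 0),  r_3 = (-2, 0, -1.2361).
  v is orthogonal to every row, so take v ∝ r_1 × r_2 = ((0)·(0) - (-2)·(-6.2361), (-2)·(0) - (-3.2361)·(0), (-3.2361)·(-6.2361) - (0)·(0)) ≈ (-12.4721, 0, 20.1803).
  Rescale (multiply by -1 so the first nonzero entry is positive): u = (12.4721, 0, -20.1803).
  ||u|| = √((12.4721)² + (0)² + (-20.1803)²) = √(562.8003) ≈ 23.7234,  v_1 = u/||u|| ≈ (0.5257, 0, -0.8507) (||v_1|| = 1).

λ_1 = 9.2361,  λ_2 = 4.7639,  λ_3 = 3;  v_1 ≈ (0.5257, 0, -0.8507)


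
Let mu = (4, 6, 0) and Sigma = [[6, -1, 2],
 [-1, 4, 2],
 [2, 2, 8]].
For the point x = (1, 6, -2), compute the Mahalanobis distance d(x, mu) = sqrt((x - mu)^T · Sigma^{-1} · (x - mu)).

Step 1 — centre the observation: (x - mu) = (-3, 0, -2).

Step 2 — invert Sigma (cofactor / det for 3×3, or solve directly):
  Sigma^{-1} = [[0.2059, 0.0882, -0.0735],
 [0.0882, 0.3235, -0.1029],
 [-0.0735, -0.1029, 0.1691]].

Step 3 — form the quadratic (x - mu)^T · Sigma^{-1} · (x - mu):
  Sigma^{-1} · (x - mu) = (-0.4706, -0.0588, -0.1176).
  (x - mu)^T · [Sigma^{-1} · (x - mu)] = (-3)·(-0.4706) + (0)·(-0.0588) + (-2)·(-0.1176) = 1.6471.

Step 4 — take square root: d = √(1.6471) ≈ 1.2834.

d(x, mu) = √(1.6471) ≈ 1.2834


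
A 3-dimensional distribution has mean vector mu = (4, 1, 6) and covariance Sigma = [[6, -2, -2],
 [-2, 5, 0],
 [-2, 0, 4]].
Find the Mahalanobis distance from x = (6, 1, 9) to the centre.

Step 1 — centre the observation: (x - mu) = (2, 0, 3).

Step 2 — invert Sigma (cofactor / det for 3×3, or solve directly):
  Sigma^{-1} = [[0.2381, 0.0952, 0.119],
 [0.0952, 0.2381, 0.0476],
 [0.119, 0.0476, 0.3095]].

Step 3 — form the quadratic (x - mu)^T · Sigma^{-1} · (x - mu):
  Sigma^{-1} · (x - mu) = (0.8333, 0.3333, 1.1667).
  (x - mu)^T · [Sigma^{-1} · (x - mu)] = (2)·(0.8333) + (0)·(0.3333) + (3)·(1.1667) = 5.1667.

Step 4 — take square root: d = √(5.1667) ≈ 2.273.

d(x, mu) = √(5.1667) ≈ 2.273


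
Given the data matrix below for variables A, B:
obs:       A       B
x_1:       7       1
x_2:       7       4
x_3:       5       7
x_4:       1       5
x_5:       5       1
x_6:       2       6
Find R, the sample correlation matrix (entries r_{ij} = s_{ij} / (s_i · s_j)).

Step 1 — column means:
  mean(A) = (7 + 7 + 5 + 1 + 5 + 2) / 6 = 27/6 = 4.5
  mean(B) = (1 + 4 + 7 + 5 + 1 + 6) / 6 = 24/6 = 4

Step 2 — sample variances and covariances s[i,j] = (1/(n-1)) · Σ_k (x_{k,i} - mean_i) · (x_{k,j} - mean_j), with n-1 = 5:
  s[A,A] = ((2.5)·(2.5) + (2.5)·(2.5) + (0.5)·(0.5) + (-3.5)·(-3.5) + (0.5)·(0.5) + (-2.5)·(-2.5)) / 5 = 31.5/5 = 6.3
  s[A,B] = ((2.5)·(-3) + (2.5)·(0) + (0.5)·(3) + (-3.5)·(1) + (0.5)·(-3) + (-2.5)·(2)) / 5 = -16/5 = -3.2
  s[B,B] = ((-3)·(-3) + (0)·(0) + (3)·(3) + (1)·(1) + (-3)·(-3) + (2)·(2)) / 5 = 32/5 = 6.4
  Sample standard deviations s_i = √(s[i,i]):
  s(A) = √(6.3) = 2.51
  s(B) = √(6.4) = 2.5298

Step 3 — r_{ij} = s_{ij} / (s_i · s_j):
  r[A,A] = 1 (diagonal).
  r[A,B] = -3.2 / (2.51 · 2.5298) = -3.2 / 6.3498 = -0.504
  r[B,B] = 1 (diagonal).

R is symmetric with unit diagonal. Assembling:

R = [[1, -0.504],
 [-0.504, 1]]


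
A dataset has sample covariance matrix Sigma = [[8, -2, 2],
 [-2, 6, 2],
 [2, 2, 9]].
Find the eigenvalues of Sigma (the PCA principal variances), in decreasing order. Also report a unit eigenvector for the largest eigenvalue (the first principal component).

Step 1 — characteristic polynomial p(λ) = det(λI - Sigma) = λ³ - tr·λ² + c_1·λ - det, where tr = trace, c_1 = sum of the principal 2×2 minors, det = det(Sigma):
  tr = 8 + 6 + 9 = 23,
  c_1 = (8·6 - (-2)²) + (8·9 - (2)²) + (6·9 - (2)²) = 44 + 68 + 50 = 162,
  det = 8·(6·9 - (2)²) - (-2)·((-2)·9 - (2)·(2)) + (2)·((-2)·(2) - 6·(2)) = 8·(50) - (-2)·(-22) + (2)·(-16) = 324.
  So p(λ) = λ³ - 23λ² + 162λ - 324.
Step 2 — look for an integer root (rational root theorem: any rational root is an integer divisor of 324). Testing λ = 9:
  p(9) = 729 - 1863 + 1458 - 324 = 0  ✓
  Dividing out (λ - 9): p(λ) = (λ - 9)(λ² - 14λ + 36).
Step 3 — remaining eigenvalues from the quadratic λ² - 14λ + 36 = 0:
  Δ = 14² - 4·36 = 196 - 144 = 52,  λ = (14 ± √52)/2 = (14 ± 7.2111)/2 ≈ 10.6056 or 3.3944.
  Sorted: λ_1 = 10.6056,  λ_2 = 9,  λ_3 = 3.3944  (check: sum = 23 = tr ✓).

Step 4 — unit eigenvector for λ_1 ≈ 10.6056: v spans the null space of (Sigma - λ_1 I), whose rows are
  r_1 = (-2.6056, -2, 2),  r_2 = (-2, -4.6056, 2),  r_3 = (2, 2, -1.6056).
  v is orthogonal to every row, so take v ∝ r_1 × r_2 = ((-2)·(2) - (2)·(-4.6056), (2)·(-2) - (-2.6056)·(2), (-2.6056)·(-4.6056) - (-2)·(-2)) ≈ (5.2111, 1.2111, 8).
  Let u = (5.2111, 1.2111, 8).
  ||u|| = √((5.2111)² + (1.2111)² + (8)²) = √(92.6224) ≈ 9.6241,  v_1 = u/||u|| ≈ (0.5415, 0.1258, 0.8313) (||v_1|| = 1).

λ_1 = 10.6056,  λ_2 = 9,  λ_3 = 3.3944;  v_1 ≈ (0.5415, 0.1258, 0.8313)


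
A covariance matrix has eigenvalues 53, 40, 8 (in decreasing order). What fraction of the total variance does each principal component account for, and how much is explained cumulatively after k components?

Step 1 — total variance = trace(Sigma) = Σ λ_i = 53 + 40 + 8 = 101.

Step 2 — fraction explained by component i = λ_i / Σ λ:
  PC1: 53/101 = 0.5248
  PC2: 40/101 = 0.396
  PC3: 8/101 = 0.0792

Step 3 — cumulative fraction after k components = (λ_1 + ... + λ_k) / Σ λ:
  k = 1: 53/101 = 0.5248
  k = 2: (53 + 40)/101 = 93/101 = 0.9208
  k = 3: (53 + 40 + 8)/101 = 101/101 = 1

Summary (fraction, with percent):

explained: PC1 0.5248 (52.48%), PC2 0.396 (39.6%), PC3 0.0792 (7.92%);  cumulative: 0.5248, 0.9208, 1


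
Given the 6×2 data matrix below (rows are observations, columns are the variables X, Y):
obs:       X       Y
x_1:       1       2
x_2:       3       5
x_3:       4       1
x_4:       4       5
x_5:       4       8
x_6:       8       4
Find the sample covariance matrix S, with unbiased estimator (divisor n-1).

Step 1 — column means:
  mean(X) = (1 + 3 + 4 + 4 + 4 + 8) / 6 = 24/6 = 4
  mean(Y) = (2 + 5 + 1 + 5 + 8 + 4) / 6 = 25/6 = 4.1667

Step 2 — sample covariance S[i,j] = (1/(n-1)) · Σ_k (x_{k,i} - mean_i) · (x_{k,j} - mean_j), with n-1 = 5.
  S[X,X] = ((-3)·(-3) + (-1)·(-1) + (0)·(0) + (0)·(0) + (0)·(0) + (4)·(4)) / 5 = 26/5 = 5.2
  S[X,Y] = ((-3)·(-2.1667) + (-1)·(0.8333) + (0)·(-3.1667) + (0)·(0.8333) + (0)·(3.8333) + (4)·(-0.1667)) / 5 = 5/5 = 1
  S[Y,Y] = ((-2.1667)·(-2.1667) + (0.8333)·(0.8333) + (-3.1667)·(-3.1667) + (0.8333)·(0.8333) + (3.8333)·(3.8333) + (-0.1667)·(-0.1667)) / 5 = 30.8333/5 = 6.1667

S is symmetric (S[j,i] = S[i,j]). Assembling:

S = [[5.2, 1],
 [1, 6.1667]]


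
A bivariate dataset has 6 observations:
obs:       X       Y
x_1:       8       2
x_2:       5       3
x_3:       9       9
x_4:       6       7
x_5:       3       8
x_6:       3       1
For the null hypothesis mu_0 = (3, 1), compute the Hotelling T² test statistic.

Step 1 — sample mean vector:
  mean(X) = (8 + 5 + 9 + 6 + 3 + 3) / 6 = 34/6 = 5.6667
  mean(Y) = (2 + 3 + 9 + 7 + 8 + 1) / 6 = 30/6 = 5
  x̄ = (5.6667, 5),  deviation x̄ - mu_0 = (5.6667, 5) - (3, 1) = (2.6667, 4).

Step 2 — sample covariance matrix, S[i,j] = (1/(n-1)) · Σ_k (x_{k,i} - mean_i) · (x_{k,j} - mean_j), divisor n-1 = 5:
  S[X,X] = ((2.3333)·(2.3333) + (-0.6667)·(-0.6667) + (3.3333)·(3.3333) + (0.3333)·(0.3333) + (-2.6667)·(-2.6667) + (-2.6667)·(-2.6667)) / 5 = 31.3333/5 = 6.2667
  S[X,Y] = ((2.3333)·(-3) + (-0.6667)·(-2) + (3.3333)·(4) + (0.3333)·(2) + (-2.6667)·(3) + (-2.6667)·(-4)) / 5 = 11/5 = 2.2
  S[Y,Y] = ((-3)·(-3) + (-2)·(-2) + (4)·(4) + (2)·(2) + (3)·(3) + (-4)·(-4)) / 5 = 58/5 = 11.6
  S = [[6.2667, 2.2],
 [2.2, 11.6]].

Step 3 — invert S. det(S) = 6.2667·11.6 - (2.2)² = 67.8533.
  S^{-1} = (1/det) · [[d, -b], [-b, a]] = [[0.171, -0.0324],
 [-0.0324, 0.0924]].

Step 4 — quadratic form (x̄ - mu_0)^T · S^{-1} · (x̄ - mu_0):
  S^{-1} · (x̄ - mu_0) = (0.3262, 0.283),
  (x̄ - mu_0)^T · [...] = (2.6667)·(0.3262) + (4)·(0.283) = 2.0017.

Step 5 — scale by n: T² = 6 · 2.0017 = 12.0102.

T² ≈ 12.0102


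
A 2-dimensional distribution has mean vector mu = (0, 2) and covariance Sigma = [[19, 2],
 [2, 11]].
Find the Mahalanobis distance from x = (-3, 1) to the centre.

Step 1 — centre the observation: (x - mu) = (-3, -1).

Step 2 — invert Sigma. det(Sigma) = 19·11 - (2)² = 205.
  Sigma^{-1} = (1/det) · [[d, -b], [-b, a]] = [[0.0537, -0.0098],
 [-0.0098, 0.0927]].

Step 3 — form the quadratic (x - mu)^T · Sigma^{-1} · (x - mu):
  Sigma^{-1} · (x - mu) = (-0.1512, -0.0634).
  (x - mu)^T · [Sigma^{-1} · (x - mu)] = (-3)·(-0.1512) + (-1)·(-0.0634) = 0.5171.

Step 4 — take square root: d = √(0.5171) ≈ 0.7191.

d(x, mu) = √(0.5171) ≈ 0.7191


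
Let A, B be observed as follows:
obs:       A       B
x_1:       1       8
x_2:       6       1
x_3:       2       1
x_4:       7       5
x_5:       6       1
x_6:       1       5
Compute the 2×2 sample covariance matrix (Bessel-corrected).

Step 1 — column means:
  mean(A) = (1 + 6 + 2 + 7 + 6 + 1) / 6 = 23/6 = 3.8333
  mean(B) = (8 + 1 + 1 + 5 + 1 + 5) / 6 = 21/6 = 3.5

Step 2 — sample covariance S[i,j] = (1/(n-1)) · Σ_k (x_{k,i} - mean_i) · (x_{k,j} - mean_j), with n-1 = 5.
  S[A,A] = ((-2.8333)·(-2.8333) + (2.1667)·(2.1667) + (-1.8333)·(-1.8333) + (3.1667)·(3.1667) + (2.1667)·(2.1667) + (-2.8333)·(-2.8333)) / 5 = 38.8333/5 = 7.7667
  S[A,B] = ((-2.8333)·(4.5) + (2.1667)·(-2.5) + (-1.8333)·(-2.5) + (3.1667)·(1.5) + (2.1667)·(-2.5) + (-2.8333)·(1.5)) / 5 = -18.5/5 = -3.7
  S[B,B] = ((4.5)·(4.5) + (-2.5)·(-2.5) + (-2.5)·(-2.5) + (1.5)·(1.5) + (-2.5)·(-2.5) + (1.5)·(1.5)) / 5 = 43.5/5 = 8.7

S is symmetric (S[j,i] = S[i,j]). Assembling:

S = [[7.7667, -3.7],
 [-3.7, 8.7]]


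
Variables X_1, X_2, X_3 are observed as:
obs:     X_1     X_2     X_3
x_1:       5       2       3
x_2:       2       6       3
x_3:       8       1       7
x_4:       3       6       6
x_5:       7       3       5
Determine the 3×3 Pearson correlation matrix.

Step 1 — column means:
  mean(X_1) = (5 + 2 + 8 + 3 + 7) / 5 = 25/5 = 5
  mean(X_2) = (2 + 6 + 1 + 6 + 3) / 5 = 18/5 = 3.6
  mean(X_3) = (3 + 3 + 7 + 6 + 5) / 5 = 24/5 = 4.8

Step 2 — sample variances and covariances s[i,j] = (1/(n-1)) · Σ_k (x_{k,i} - mean_i) · (x_{k,j} - mean_j), with n-1 = 4:
  s[X_1,X_1] = ((0)·(0) + (-3)·(-3) + (3)·(3) + (-2)·(-2) + (2)·(2)) / 4 = 26/4 = 6.5
  s[X_1,X_2] = ((0)·(-1.6) + (-3)·(2.4) + (3)·(-2.6) + (-2)·(2.4) + (2)·(-0.6)) / 4 = -21/4 = -5.25
  s[X_1,X_3] = ((0)·(-1.8) + (-3)·(-1.8) + (3)·(2.2) + (-2)·(1.2) + (2)·(0.2)) / 4 = 10/4 = 2.5
  s[X_2,X_2] = ((-1.6)·(-1.6) + (2.4)·(2.4) + (-2.6)·(-2.6) + (2.4)·(2.4) + (-0.6)·(-0.6)) / 4 = 21.2/4 = 5.3
  s[X_2,X_3] = ((-1.6)·(-1.8) + (2.4)·(-1.8) + (-2.6)·(2.2) + (2.4)·(1.2) + (-0.6)·(0.2)) / 4 = -4.4/4 = -1.1
  s[X_3,X_3] = ((-1.8)·(-1.8) + (-1.8)·(-1.8) + (2.2)·(2.2) + (1.2)·(1.2) + (0.2)·(0.2)) / 4 = 12.8/4 = 3.2
  Sample standard deviations s_i = √(s[i,i]):
  s(X_1) = √(6.5) = 2.5495
  s(X_2) = √(5.3) = 2.3022
  s(X_3) = √(3.2) = 1.7889

Step 3 — r_{ij} = s_{ij} / (s_i · s_j):
  r[X_1,X_1] = 1 (diagonal).
  r[X_1,X_2] = -5.25 / (2.5495 · 2.3022) = -5.25 / 5.8694 = -0.8945
  r[X_1,X_3] = 2.5 / (2.5495 · 1.7889) = 2.5 / 4.5607 = 0.5482
  r[X_2,X_2] = 1 (diagonal).
  r[X_2,X_3] = -1.1 / (2.3022 · 1.7889) = -1.1 / 4.1183 = -0.2671
  r[X_3,X_3] = 1 (diagonal).

R is symmetric with unit diagonal. Assembling:

R = [[1, -0.8945, 0.5482],
 [-0.8945, 1, -0.2671],
 [0.5482, -0.2671, 1]]


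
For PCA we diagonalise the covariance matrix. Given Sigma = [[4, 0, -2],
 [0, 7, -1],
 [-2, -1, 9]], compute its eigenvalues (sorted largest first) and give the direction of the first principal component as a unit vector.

Step 1 — characteristic polynomial p(λ) = det(λI - Sigma) = λ³ - tr·λ² + c_1·λ - det, where tr = trace, c_1 = sum of the principal 2×2 minors, det = det(Sigma):
  tr = 4 + 7 + 9 = 20,
  c_1 = (4·7 - (0)²) + (4·9 - (-2)²) + (7·9 - (-1)²) = 28 + 32 + 62 = 122,
  det = 4·(7·9 - (-1)²) - (0)·((0)·9 - (-1)·(-2)) + (-2)·((0)·(-1) - 7·(-2)) = 4·(62) - (0)·(-2) + (-2)·(14) = 220.
  So p(λ) = λ³ - 20λ² + 122λ - 220.
Step 2 — look for an integer root (rational root theorem: any rational root is an integer divisor of 220). Testing λ = 10:
  p(10) = 1000 - 2000 + 1220 - 220 = 0  ✓
  Dividing out (λ - 10): p(λ) = (λ - 10)(λ² - 10λ + 22).
Step 3 — remaining eigenvalues from the quadratic λ² - 10λ + 22 = 0:
  Δ = 10² - 4·22 = 100 - 88 = 12,  λ = (10 ± √12)/2 = (10 ± 3.4641)/2 ≈ 6.7321 or 3.2679.
  Sorted: λ_1 = 10,  λ_2 = 6.7321,  λ_3 = 3.2679  (check: sum = 20 = tr ✓).

Step 4 — unit eigenvector for λ_1 = 10: v spans the null space of (Sigma - λ_1 I), whose rows are
  r_1 = (-6, 0, -2),  r_2 = (0, -3, -1),  r_3 = (-2, -1, -1).
  v is orthogonal to every row, so take v ∝ r_1 × r_2 = ((0)·(-1) - (-2)·(-3), (-2)·(0) - (-6)·(-1), (-6)·(-3) - (0)·(0)) = (-6, -6, 18).
  Rescale (divide by 6; multiply by -1 so the first nonzero entry is positive): u = (1, 1, -3).
  ||u|| = √((1)² + (1)² + (-3)²) = √(11) ≈ 3.3166,  v_1 = u/||u|| ≈ (0.3015, 0.3015, -0.9045) (||v_1|| = 1).

λ_1 = 10,  λ_2 = 6.7321,  λ_3 = 3.2679;  v_1 ≈ (0.3015, 0.3015, -0.9045)


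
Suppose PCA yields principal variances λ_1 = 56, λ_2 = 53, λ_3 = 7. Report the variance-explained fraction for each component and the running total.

Step 1 — total variance = trace(Sigma) = Σ λ_i = 56 + 53 + 7 = 116.

Step 2 — fraction explained by component i = λ_i / Σ λ:
  PC1: 56/116 = 0.4828
  PC2: 53/116 = 0.4569
  PC3: 7/116 = 0.0603

Step 3 — cumulative fraction after k components = (λ_1 + ... + λ_k) / Σ λ:
  k = 1: 56/116 = 0.4828
  k = 2: (56 + 53)/116 = 109/116 = 0.9397
  k = 3: (56 + 53 + 7)/116 = 116/116 = 1

Summary (fraction, with percent):

explained: PC1 0.4828 (48.28%), PC2 0.4569 (45.69%), PC3 0.0603 (6.03%);  cumulative: 0.4828, 0.9397, 1


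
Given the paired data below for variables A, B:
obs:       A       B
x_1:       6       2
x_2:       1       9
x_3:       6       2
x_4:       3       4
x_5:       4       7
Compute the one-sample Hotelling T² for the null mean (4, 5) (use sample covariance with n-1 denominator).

Step 1 — sample mean vector:
  mean(A) = (6 + 1 + 6 + 3 + 4) / 5 = 20/5 = 4
  mean(B) = (2 + 9 + 2 + 4 + 7) / 5 = 24/5 = 4.8
  x̄ = (4, 4.8),  deviation x̄ - mu_0 = (4, 4.8) - (4, 5) = (0, -0.2).

Step 2 — sample covariance matrix, S[i,j] = (1/(n-1)) · Σ_k (x_{k,i} - mean_i) · (x_{k,j} - mean_j), divisor n-1 = 4:
  S[A,A] = ((2)·(2) + (-3)·(-3) + (2)·(2) + (-1)·(-1) + (0)·(0)) / 4 = 18/4 = 4.5
  S[A,B] = ((2)·(-2.8) + (-3)·(4.2) + (2)·(-2.8) + (-1)·(-0.8) + (0)·(2.2)) / 4 = -23/4 = -5.75
  S[B,B] = ((-2.8)·(-2.8) + (4.2)·(4.2) + (-2.8)·(-2.8) + (-0.8)·(-0.8) + (2.2)·(2.2)) / 4 = 38.8/4 = 9.7
  S = [[4.5, -5.75],
 [-5.75, 9.7]].

Step 3 — invert S. det(S) = 4.5·9.7 - (-5.75)² = 10.5875.
  S^{-1} = (1/det) · [[d, -b], [-b, a]] = [[0.9162, 0.5431],
 [0.5431, 0.425]].

Step 4 — quadratic form (x̄ - mu_0)^T · S^{-1} · (x̄ - mu_0):
  S^{-1} · (x̄ - mu_0) = (-0.1086, -0.085),
  (x̄ - mu_0)^T · [...] = (0)·(-0.1086) + (-0.2)·(-0.085) = 0.017.

Step 5 — scale by n: T² = 5 · 0.017 = 0.085.

T² ≈ 0.085


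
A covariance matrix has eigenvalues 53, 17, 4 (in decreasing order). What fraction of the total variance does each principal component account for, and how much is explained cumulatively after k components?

Step 1 — total variance = trace(Sigma) = Σ λ_i = 53 + 17 + 4 = 74.

Step 2 — fraction explained by component i = λ_i / Σ λ:
  PC1: 53/74 = 0.7162
  PC2: 17/74 = 0.2297
  PC3: 4/74 = 0.0541

Step 3 — cumulative fraction after k components = (λ_1 + ... + λ_k) / Σ λ:
  k = 1: 53/74 = 0.7162
  k = 2: (53 + 17)/74 = 70/74 = 0.9459
  k = 3: (53 + 17 + 4)/74 = 74/74 = 1

Summary (fraction, with percent):

explained: PC1 0.7162 (71.62%), PC2 0.2297 (22.97%), PC3 0.0541 (5.41%);  cumulative: 0.7162, 0.9459, 1


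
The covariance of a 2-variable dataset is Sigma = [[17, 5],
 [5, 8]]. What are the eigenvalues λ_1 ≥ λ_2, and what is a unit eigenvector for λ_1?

Step 1 — characteristic polynomial of 2×2 Sigma:
  det(Sigma - λI) = λ² - trace · λ + det = 0.
  trace = 17 + 8 = 25, det = 17·8 - (5)² = 111.
Step 2 — discriminant:
  Δ = trace² - 4·det = 625 - 444 = 181.
Step 3 — eigenvalues:
  λ = (trace ± √Δ)/2 = (25 ± 13.4536)/2,
  λ_1 = 19.2268,  λ_2 = 5.7732.

Step 4 — unit eigenvector for λ_1: solve (Sigma - λ_1 I)v = 0. First row:
  (17 - 19.2268)·v_x + (5)·v_y = 0, i.e. (-2.2268)·v_x + (5)·v_y = 0,
  so v ∝ (b, λ_1 - a) = (5, 2.2268) = u.
  ||u|| = √((5)² + (2.2268)²) = √(29.9587) ≈ 5.4735,
  v_1 = u/||u|| ≈ (0.9135, 0.4068) (||v_1|| = 1).

λ_1 = 19.2268,  λ_2 = 5.7732;  v_1 ≈ (0.9135, 0.4068)


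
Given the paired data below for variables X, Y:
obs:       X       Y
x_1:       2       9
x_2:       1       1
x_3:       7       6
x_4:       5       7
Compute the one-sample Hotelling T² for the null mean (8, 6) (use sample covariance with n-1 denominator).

Step 1 — sample mean vector:
  mean(X) = (2 + 1 + 7 + 5) / 4 = 15/4 = 3.75
  mean(Y) = (9 + 1 + 6 + 7) / 4 = 23/4 = 5.75
  x̄ = (3.75, 5.75),  deviation x̄ - mu_0 = (3.75, 5.75) - (8, 6) = (-4.25, -0.25).

Step 2 — sample covariance matrix, S[i,j] = (1/(n-1)) · Σ_k (x_{k,i} - mean_i) · (x_{k,j} - mean_j), divisor n-1 = 3:
  S[X,X] = ((-1.75)·(-1.75) + (-2.75)·(-2.75) + (3.25)·(3.25) + (1.25)·(1.25)) / 3 = 22.75/3 = 7.5833
  S[X,Y] = ((-1.75)·(3.25) + (-2.75)·(-4.75) + (3.25)·(0.25) + (1.25)·(1.25)) / 3 = 9.75/3 = 3.25
  S[Y,Y] = ((3.25)·(3.25) + (-4.75)·(-4.75) + (0.25)·(0.25) + (1.25)·(1.25)) / 3 = 34.75/3 = 11.5833
  S = [[7.5833, 3.25],
 [3.25, 11.5833]].

Step 3 — invert S. det(S) = 7.5833·11.5833 - (3.25)² = 77.2778.
  S^{-1} = (1/det) · [[d, -b], [-b, a]] = [[0.1499, -0.0421],
 [-0.0421, 0.0981]].

Step 4 — quadratic form (x̄ - mu_0)^T · S^{-1} · (x̄ - mu_0):
  S^{-1} · (x̄ - mu_0) = (-0.6265, 0.1542),
  (x̄ - mu_0)^T · [...] = (-4.25)·(-0.6265) + (-0.25)·(0.1542) = 2.6242.

Step 5 — scale by n: T² = 4 · 2.6242 = 10.4968.

T² ≈ 10.4968


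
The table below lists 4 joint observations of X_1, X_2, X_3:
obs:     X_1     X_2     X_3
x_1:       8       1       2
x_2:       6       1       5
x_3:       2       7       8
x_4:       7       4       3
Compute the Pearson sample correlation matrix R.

Step 1 — column means:
  mean(X_1) = (8 + 6 + 2 + 7) / 4 = 23/4 = 5.75
  mean(X_2) = (1 + 1 + 7 + 4) / 4 = 13/4 = 3.25
  mean(X_3) = (2 + 5 + 8 + 3) / 4 = 18/4 = 4.5

Step 2 — sample variances and covariances s[i,j] = (1/(n-1)) · Σ_k (x_{k,i} - mean_i) · (x_{k,j} - mean_j), with n-1 = 3:
  s[X_1,X_1] = ((2.25)·(2.25) + (0.25)·(0.25) + (-3.75)·(-3.75) + (1.25)·(1.25)) / 3 = 20.75/3 = 6.9167
  s[X_1,X_2] = ((2.25)·(-2.25) + (0.25)·(-2.25) + (-3.75)·(3.75) + (1.25)·(0.75)) / 3 = -18.75/3 = -6.25
  s[X_1,X_3] = ((2.25)·(-2.5) + (0.25)·(0.5) + (-3.75)·(3.5) + (1.25)·(-1.5)) / 3 = -20.5/3 = -6.8333
  s[X_2,X_2] = ((-2.25)·(-2.25) + (-2.25)·(-2.25) + (3.75)·(3.75) + (0.75)·(0.75)) / 3 = 24.75/3 = 8.25
  s[X_2,X_3] = ((-2.25)·(-2.5) + (-2.25)·(0.5) + (3.75)·(3.5) + (0.75)·(-1.5)) / 3 = 16.5/3 = 5.5
  s[X_3,X_3] = ((-2.5)·(-2.5) + (0.5)·(0.5) + (3.5)·(3.5) + (-1.5)·(-1.5)) / 3 = 21/3 = 7
  Sample standard deviations s_i = √(s[i,i]):
  s(X_1) = √(6.9167) = 2.63
  s(X_2) = √(8.25) = 2.8723
  s(X_3) = √(7) = 2.6458

Step 3 — r_{ij} = s_{ij} / (s_i · s_j):
  r[X_1,X_1] = 1 (diagonal).
  r[X_1,X_2] = -6.25 / (2.63 · 2.8723) = -6.25 / 7.554 = -0.8274
  r[X_1,X_3] = -6.8333 / (2.63 · 2.6458) = -6.8333 / 6.9582 = -0.9821
  r[X_2,X_2] = 1 (diagonal).
  r[X_2,X_3] = 5.5 / (2.8723 · 2.6458) = 5.5 / 7.5993 = 0.7237
  r[X_3,X_3] = 1 (diagonal).

R is symmetric with unit diagonal. Assembling:

R = [[1, -0.8274, -0.9821],
 [-0.8274, 1, 0.7237],
 [-0.9821, 0.7237, 1]]


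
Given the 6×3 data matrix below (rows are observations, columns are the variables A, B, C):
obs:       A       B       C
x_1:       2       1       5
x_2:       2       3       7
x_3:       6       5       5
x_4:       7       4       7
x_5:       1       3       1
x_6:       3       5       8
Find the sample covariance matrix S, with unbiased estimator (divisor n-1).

Step 1 — column means:
  mean(A) = (2 + 2 + 6 + 7 + 1 + 3) / 6 = 21/6 = 3.5
  mean(B) = (1 + 3 + 5 + 4 + 3 + 5) / 6 = 21/6 = 3.5
  mean(C) = (5 + 7 + 5 + 7 + 1 + 8) / 6 = 33/6 = 5.5

Step 2 — sample covariance S[i,j] = (1/(n-1)) · Σ_k (x_{k,i} - mean_i) · (x_{k,j} - mean_j), with n-1 = 5.
  S[A,A] = ((-1.5)·(-1.5) + (-1.5)·(-1.5) + (2.5)·(2.5) + (3.5)·(3.5) + (-2.5)·(-2.5) + (-0.5)·(-0.5)) / 5 = 29.5/5 = 5.9
  S[A,B] = ((-1.5)·(-2.5) + (-1.5)·(-0.5) + (2.5)·(1.5) + (3.5)·(0.5) + (-2.5)·(-0.5) + (-0.5)·(1.5)) / 5 = 10.5/5 = 2.1
  S[A,C] = ((-1.5)·(-0.5) + (-1.5)·(1.5) + (2.5)·(-0.5) + (3.5)·(1.5) + (-2.5)·(-4.5) + (-0.5)·(2.5)) / 5 = 12.5/5 = 2.5
  S[B,B] = ((-2.5)·(-2.5) + (-0.5)·(-0.5) + (1.5)·(1.5) + (0.5)·(0.5) + (-0.5)·(-0.5) + (1.5)·(1.5)) / 5 = 11.5/5 = 2.3
  S[B,C] = ((-2.5)·(-0.5) + (-0.5)·(1.5) + (1.5)·(-0.5) + (0.5)·(1.5) + (-0.5)·(-4.5) + (1.5)·(2.5)) / 5 = 6.5/5 = 1.3
  S[C,C] = ((-0.5)·(-0.5) + (1.5)·(1.5) + (-0.5)·(-0.5) + (1.5)·(1.5) + (-4.5)·(-4.5) + (2.5)·(2.5)) / 5 = 31.5/5 = 6.3

S is symmetric (S[j,i] = S[i,j]). Assembling:

S = [[5.9, 2.1, 2.5],
 [2.1, 2.3, 1.3],
 [2.5, 1.3, 6.3]]


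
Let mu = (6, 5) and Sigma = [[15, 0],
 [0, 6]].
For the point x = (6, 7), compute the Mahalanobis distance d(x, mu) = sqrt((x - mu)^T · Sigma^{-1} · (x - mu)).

Step 1 — centre the observation: (x - mu) = (0, 2).

Step 2 — invert Sigma. det(Sigma) = 15·6 - (0)² = 90.
  Sigma^{-1} = (1/det) · [[d, -b], [-b, a]] = [[0.0667, 0],
 [0, 0.1667]].

Step 3 — form the quadratic (x - mu)^T · Sigma^{-1} · (x - mu):
  Sigma^{-1} · (x - mu) = (0, 0.3333).
  (x - mu)^T · [Sigma^{-1} · (x - mu)] = (0)·(0) + (2)·(0.3333) = 0.6667.

Step 4 — take square root: d = √(0.6667) ≈ 0.8165.

d(x, mu) = √(0.6667) ≈ 0.8165


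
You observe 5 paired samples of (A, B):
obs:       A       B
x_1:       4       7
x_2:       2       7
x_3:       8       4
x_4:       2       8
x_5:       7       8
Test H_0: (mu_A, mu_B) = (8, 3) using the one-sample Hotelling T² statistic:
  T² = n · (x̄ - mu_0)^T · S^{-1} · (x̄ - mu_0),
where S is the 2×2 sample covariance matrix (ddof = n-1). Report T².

Step 1 — sample mean vector:
  mean(A) = (4 + 2 + 8 + 2 + 7) / 5 = 23/5 = 4.6
  mean(B) = (7 + 7 + 4 + 8 + 8) / 5 = 34/5 = 6.8
  x̄ = (4.6, 6.8),  deviation x̄ - mu_0 = (4.6, 6.8) - (8, 3) = (-3.4, 3.8).

Step 2 — sample covariance matrix, S[i,j] = (1/(n-1)) · Σ_k (x_{k,i} - mean_i) · (x_{k,j} - mean_j), divisor n-1 = 4:
  S[A,A] = ((-0.6)·(-0.6) + (-2.6)·(-2.6) + (3.4)·(3.4) + (-2.6)·(-2.6) + (2.4)·(2.4)) / 4 = 31.2/4 = 7.8
  S[A,B] = ((-0.6)·(0.2) + (-2.6)·(0.2) + (3.4)·(-2.8) + (-2.6)·(1.2) + (2.4)·(1.2)) / 4 = -10.4/4 = -2.6
  S[B,B] = ((0.2)·(0.2) + (0.2)·(0.2) + (-2.8)·(-2.8) + (1.2)·(1.2) + (1.2)·(1.2)) / 4 = 10.8/4 = 2.7
  S = [[7.8, -2.6],
 [-2.6, 2.7]].

Step 3 — invert S. det(S) = 7.8·2.7 - (-2.6)² = 14.3.
  S^{-1} = (1/det) · [[d, -b], [-b, a]] = [[0.1888, 0.1818],
 [0.1818, 0.5455]].

Step 4 — quadratic form (x̄ - mu_0)^T · S^{-1} · (x̄ - mu_0):
  S^{-1} · (x̄ - mu_0) = (0.049, 1.4545),
  (x̄ - mu_0)^T · [...] = (-3.4)·(0.049) + (3.8)·(1.4545) = 5.3608.

Step 5 — scale by n: T² = 5 · 5.3608 = 26.8042.

T² ≈ 26.8042


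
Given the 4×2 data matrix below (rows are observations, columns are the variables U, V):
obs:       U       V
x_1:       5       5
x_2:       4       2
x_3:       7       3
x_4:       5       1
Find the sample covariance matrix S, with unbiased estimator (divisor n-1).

Step 1 — column means:
  mean(U) = (5 + 4 + 7 + 5) / 4 = 21/4 = 5.25
  mean(V) = (5 + 2 + 3 + 1) / 4 = 11/4 = 2.75

Step 2 — sample covariance S[i,j] = (1/(n-1)) · Σ_k (x_{k,i} - mean_i) · (x_{k,j} - mean_j), with n-1 = 3.
  S[U,U] = ((-0.25)·(-0.25) + (-1.25)·(-1.25) + (1.75)·(1.75) + (-0.25)·(-0.25)) / 3 = 4.75/3 = 1.5833
  S[U,V] = ((-0.25)·(2.25) + (-1.25)·(-0.75) + (1.75)·(0.25) + (-0.25)·(-1.75)) / 3 = 1.25/3 = 0.4167
  S[V,V] = ((2.25)·(2.25) + (-0.75)·(-0.75) + (0.25)·(0.25) + (-1.75)·(-1.75)) / 3 = 8.75/3 = 2.9167

S is symmetric (S[j,i] = S[i,j]). Assembling:

S = [[1.5833, 0.4167],
 [0.4167, 2.9167]]


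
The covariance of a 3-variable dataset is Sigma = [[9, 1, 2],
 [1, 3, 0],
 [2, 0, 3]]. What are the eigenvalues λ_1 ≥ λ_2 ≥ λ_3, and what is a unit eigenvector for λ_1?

Step 1 — characteristic polynomial p(λ) = det(λI - Sigma) = λ³ - tr·λ² + c_1·λ - det, where tr = trace, c_1 = sum of the principal 2×2 minors, det = det(Sigma):
  tr = 9 + 3 + 3 = 15,
  c_1 = (9·3 - (1)²) + (9·3 - (2)²) + (3·3 - (0)²) = 26 + 23 + 9 = 58,
  det = 9·(3·3 - (0)²) - (1)·((1)·3 - (0)·(2)) + (2)·((1)·(0) - 3·(2)) = 9·(9) - (1)·(3) + (2)·(-6) = 66.
  So p(λ) = λ³ - 15λ² + 58λ - 66.
Step 2 — look for an integer root (rational root theorem: any rational root is an integer divisor of 66). Testing λ = 3:
  p(3) = 27 - 135 + 174 - 66 = 0  ✓
  Dividing out (λ - 3): p(λ) = (λ - 3)(λ² - 12λ + 22).
Step 3 — remaining eigenvalues from the quadratic λ² - 12λ + 22 = 0:
  Δ = 12² - 4·22 = 144 - 88 = 56,  λ = (12 ± √56)/2 = (12 ± 7.4833)/2 ≈ 9.7417 or 2.2583.
  Sorted: λ_1 = 9.7417,  λ_2 = 3,  λ_3 = 2.2583  (check: sum = 15 = tr ✓).

Step 4 — unit eigenvector for λ_1 ≈ 9.7417: v spans the null space of (Sigma - λ_1 I), whose rows are
  r_1 = (-0.7417, 1, 2),  r_2 = (1, -6.7417, 0),  r_3 = (2, 0, -6.7417).
  v is orthogonal to every row, so take v ∝ r_1 × r_2 = ((1)·(0) - (2)·(-6.7417), (2)·(1) - (-0.7417)·(0), (-0.7417)·(-6.7417) - (1)·(1)) ≈ (13.4833, 2, 4).
  Let u = (13.4833, 2, 4).
  ||u|| = √((13.4833)² + (2)² + (4)²) = √(201.7998) ≈ 14.2056,  v_1 = u/||u|| ≈ (0.9492, 0.1408, 0.2816) (||v_1|| = 1).

λ_1 = 9.7417,  λ_2 = 3,  λ_3 = 2.2583;  v_1 ≈ (0.9492, 0.1408, 0.2816)


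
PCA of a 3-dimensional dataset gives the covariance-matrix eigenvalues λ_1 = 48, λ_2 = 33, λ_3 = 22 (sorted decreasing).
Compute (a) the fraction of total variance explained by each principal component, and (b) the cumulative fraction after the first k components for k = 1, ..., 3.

Step 1 — total variance = trace(Sigma) = Σ λ_i = 48 + 33 + 22 = 103.

Step 2 — fraction explained by component i = λ_i / Σ λ:
  PC1: 48/103 = 0.466
  PC2: 33/103 = 0.3204
  PC3: 22/103 = 0.2136

Step 3 — cumulative fraction after k components = (λ_1 + ... + λ_k) / Σ λ:
  k = 1: 48/103 = 0.466
  k = 2: (48 + 33)/103 = 81/103 = 0.7864
  k = 3: (48 + 33 + 22)/103 = 103/103 = 1

Summary (fraction, with percent):

explained: PC1 0.466 (46.6%), PC2 0.3204 (32.04%), PC3 0.2136 (21.36%);  cumulative: 0.466, 0.7864, 1


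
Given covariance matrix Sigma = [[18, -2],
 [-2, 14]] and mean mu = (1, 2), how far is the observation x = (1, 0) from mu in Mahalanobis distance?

Step 1 — centre the observation: (x - mu) = (0, -2).

Step 2 — invert Sigma. det(Sigma) = 18·14 - (-2)² = 248.
  Sigma^{-1} = (1/det) · [[d, -b], [-b, a]] = [[0.0565, 0.0081],
 [0.0081, 0.0726]].

Step 3 — form the quadratic (x - mu)^T · Sigma^{-1} · (x - mu):
  Sigma^{-1} · (x - mu) = (-0.0161, -0.1452).
  (x - mu)^T · [Sigma^{-1} · (x - mu)] = (0)·(-0.0161) + (-2)·(-0.1452) = 0.2903.

Step 4 — take square root: d = √(0.2903) ≈ 0.5388.

d(x, mu) = √(0.2903) ≈ 0.5388


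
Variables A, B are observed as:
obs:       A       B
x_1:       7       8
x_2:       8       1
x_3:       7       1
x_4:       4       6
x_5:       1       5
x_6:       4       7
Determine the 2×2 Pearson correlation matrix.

Step 1 — column means:
  mean(A) = (7 + 8 + 7 + 4 + 1 + 4) / 6 = 31/6 = 5.1667
  mean(B) = (8 + 1 + 1 + 6 + 5 + 7) / 6 = 28/6 = 4.6667

Step 2 — sample variances and covariances s[i,j] = (1/(n-1)) · Σ_k (x_{k,i} - mean_i) · (x_{k,j} - mean_j), with n-1 = 5:
  s[A,A] = ((1.8333)·(1.8333) + (2.8333)·(2.8333) + (1.8333)·(1.8333) + (-1.1667)·(-1.1667) + (-4.1667)·(-4.1667) + (-1.1667)·(-1.1667)) / 5 = 34.8333/5 = 6.9667
  s[A,B] = ((1.8333)·(3.3333) + (2.8333)·(-3.6667) + (1.8333)·(-3.6667) + (-1.1667)·(1.3333) + (-4.1667)·(0.3333) + (-1.1667)·(2.3333)) / 5 = -16.6667/5 = -3.3333
  s[B,B] = ((3.3333)·(3.3333) + (-3.6667)·(-3.6667) + (-3.6667)·(-3.6667) + (1.3333)·(1.3333) + (0.3333)·(0.3333) + (2.3333)·(2.3333)) / 5 = 45.3333/5 = 9.0667
  Sample standard deviations s_i = √(s[i,i]):
  s(A) = √(6.9667) = 2.6394
  s(B) = √(9.0667) = 3.0111

Step 3 — r_{ij} = s_{ij} / (s_i · s_j):
  r[A,A] = 1 (diagonal).
  r[A,B] = -3.3333 / (2.6394 · 3.0111) = -3.3333 / 7.9476 = -0.4194
  r[B,B] = 1 (diagonal).

R is symmetric with unit diagonal. Assembling:

R = [[1, -0.4194],
 [-0.4194, 1]]


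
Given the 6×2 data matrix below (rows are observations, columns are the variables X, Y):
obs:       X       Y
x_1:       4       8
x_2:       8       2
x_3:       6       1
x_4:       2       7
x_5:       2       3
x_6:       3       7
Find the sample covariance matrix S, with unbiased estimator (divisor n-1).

Step 1 — column means:
  mean(X) = (4 + 8 + 6 + 2 + 2 + 3) / 6 = 25/6 = 4.1667
  mean(Y) = (8 + 2 + 1 + 7 + 3 + 7) / 6 = 28/6 = 4.6667

Step 2 — sample covariance S[i,j] = (1/(n-1)) · Σ_k (x_{k,i} - mean_i) · (x_{k,j} - mean_j), with n-1 = 5.
  S[X,X] = ((-0.1667)·(-0.1667) + (3.8333)·(3.8333) + (1.8333)·(1.8333) + (-2.1667)·(-2.1667) + (-2.1667)·(-2.1667) + (-1.1667)·(-1.1667)) / 5 = 28.8333/5 = 5.7667
  S[X,Y] = ((-0.1667)·(3.3333) + (3.8333)·(-2.6667) + (1.8333)·(-3.6667) + (-2.1667)·(2.3333) + (-2.1667)·(-1.6667) + (-1.1667)·(2.3333)) / 5 = -21.6667/5 = -4.3333
  S[Y,Y] = ((3.3333)·(3.3333) + (-2.6667)·(-2.6667) + (-3.6667)·(-3.6667) + (2.3333)·(2.3333) + (-1.6667)·(-1.6667) + (2.3333)·(2.3333)) / 5 = 45.3333/5 = 9.0667

S is symmetric (S[j,i] = S[i,j]). Assembling:

S = [[5.7667, -4.3333],
 [-4.3333, 9.0667]]


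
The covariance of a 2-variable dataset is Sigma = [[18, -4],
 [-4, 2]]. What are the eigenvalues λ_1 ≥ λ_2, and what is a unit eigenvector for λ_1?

Step 1 — characteristic polynomial of 2×2 Sigma:
  det(Sigma - λI) = λ² - trace · λ + det = 0.
  trace = 18 + 2 = 20, det = 18·2 - (-4)² = 20.
Step 2 — discriminant:
  Δ = trace² - 4·det = 400 - 80 = 320.
Step 3 — eigenvalues:
  λ = (trace ± √Δ)/2 = (20 ± 17.8885)/2,
  λ_1 = 18.9443,  λ_2 = 1.0557.

Step 4 — unit eigenvector for λ_1: solve (Sigma - λ_1 I)v = 0. First row:
  (18 - 18.9443)·v_x + (-4)·v_y = 0, i.e. (-0.9443)·v_x + (-4)·v_y = 0,
  so v ∝ (b, λ_1 - a) = (-4, 0.9443); multiply by -1 so the first entry is positive: u = (4, -0.9443).
  ||u|| = √((4)² + (-0.9443)²) = √(16.8916) ≈ 4.1099,
  v_1 = u/||u|| ≈ (0.9732, -0.2298) (||v_1|| = 1).

λ_1 = 18.9443,  λ_2 = 1.0557;  v_1 ≈ (0.9732, -0.2298)


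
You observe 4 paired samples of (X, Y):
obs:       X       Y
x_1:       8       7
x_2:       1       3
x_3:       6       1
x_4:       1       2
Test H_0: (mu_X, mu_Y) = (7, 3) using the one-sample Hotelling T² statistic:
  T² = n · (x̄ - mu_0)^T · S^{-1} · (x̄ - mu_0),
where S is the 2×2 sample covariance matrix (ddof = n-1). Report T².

Step 1 — sample mean vector:
  mean(X) = (8 + 1 + 6 + 1) / 4 = 16/4 = 4
  mean(Y) = (7 + 3 + 1 + 2) / 4 = 13/4 = 3.25
  x̄ = (4, 3.25),  deviation x̄ - mu_0 = (4, 3.25) - (7, 3) = (-3, 0.25).

Step 2 — sample covariance matrix, S[i,j] = (1/(n-1)) · Σ_k (x_{k,i} - mean_i) · (x_{k,j} - mean_j), divisor n-1 = 3:
  S[X,X] = ((4)·(4) + (-3)·(-3) + (2)·(2) + (-3)·(-3)) / 3 = 38/3 = 12.6667
  S[X,Y] = ((4)·(3.75) + (-3)·(-0.25) + (2)·(-2.25) + (-3)·(-1.25)) / 3 = 15/3 = 5
  S[Y,Y] = ((3.75)·(3.75) + (-0.25)·(-0.25) + (-2.25)·(-2.25) + (-1.25)·(-1.25)) / 3 = 20.75/3 = 6.9167
  S = [[12.6667, 5],
 [5, 6.9167]].

Step 3 — invert S. det(S) = 12.6667·6.9167 - (5)² = 62.6111.
  S^{-1} = (1/det) · [[d, -b], [-b, a]] = [[0.1105, -0.0799],
 [-0.0799, 0.2023]].

Step 4 — quadratic form (x̄ - mu_0)^T · S^{-1} · (x̄ - mu_0):
  S^{-1} · (x̄ - mu_0) = (-0.3514, 0.2902),
  (x̄ - mu_0)^T · [...] = (-3)·(-0.3514) + (0.25)·(0.2902) = 1.1267.

Step 5 — scale by n: T² = 4 · 1.1267 = 4.5067.

T² ≈ 4.5067
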